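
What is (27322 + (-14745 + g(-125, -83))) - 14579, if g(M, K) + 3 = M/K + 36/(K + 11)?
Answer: -332663/166 ≈ -2004.0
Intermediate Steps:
g(M, K) = -3 + 36/(11 + K) + M/K (g(M, K) = -3 + (M/K + 36/(K + 11)) = -3 + (M/K + 36/(11 + K)) = -3 + (36/(11 + K) + M/K) = -3 + 36/(11 + K) + M/K)
(27322 + (-14745 + g(-125, -83))) - 14579 = (27322 + (-14745 + (-3*(-83)² + 3*(-83) + 11*(-125) - 83*(-125))/((-83)*(11 - 83)))) - 14579 = (27322 + (-14745 - 1/83*(-3*6889 - 249 - 1375 + 10375)/(-72))) - 14579 = (27322 + (-14745 - 1/83*(-1/72)*(-20667 - 249 - 1375 + 10375))) - 14579 = (27322 + (-14745 - 1/83*(-1/72)*(-11916))) - 14579 = (27322 + (-14745 - 331/166)) - 14579 = (27322 - 2448001/166) - 14579 = 2087451/166 - 14579 = -332663/166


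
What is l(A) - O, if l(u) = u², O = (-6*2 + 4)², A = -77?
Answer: 5865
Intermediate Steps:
O = 64 (O = (-12 + 4)² = (-8)² = 64)
l(A) - O = (-77)² - 1*64 = 5929 - 64 = 5865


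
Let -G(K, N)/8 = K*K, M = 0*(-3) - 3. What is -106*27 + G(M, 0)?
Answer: -2934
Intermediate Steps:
M = -3 (M = 0 - 3 = -3)
G(K, N) = -8*K² (G(K, N) = -8*K*K = -8*K²)
-106*27 + G(M, 0) = -106*27 - 8*(-3)² = -2862 - 8*9 = -2862 - 72 = -2934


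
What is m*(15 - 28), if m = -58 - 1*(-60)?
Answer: -26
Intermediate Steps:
m = 2 (m = -58 + 60 = 2)
m*(15 - 28) = 2*(15 - 28) = 2*(-13) = -26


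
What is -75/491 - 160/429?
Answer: -110735/210639 ≈ -0.52571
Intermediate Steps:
-75/491 - 160/429 = -110735/210639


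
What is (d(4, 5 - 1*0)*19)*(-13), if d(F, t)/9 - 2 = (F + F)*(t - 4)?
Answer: -22230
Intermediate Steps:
d(F, t) = 18 + 18*F*(-4 + t) (d(F, t) = 18 + 9*((F + F)*(t - 4)) = 18 + 9*((2*F)*(-4 + t)) = 18 + 9*(2*F*(-4 + t)) = 18 + 18*F*(-4 + t))
(d(4, 5 - 1*0)*19)*(-13) = ((18 - 72*4 + 18*4*(5 - 1*0))*19)*(-13) = ((18 - 288 + 18*4*(5 + 0))*19)*(-13) = ((18 - 288 + 18*4*5)*19)*(-13) = ((18 - 288 + 360)*19)*(-13) = (90*19)*(-13) = 1710*(-13) = -22230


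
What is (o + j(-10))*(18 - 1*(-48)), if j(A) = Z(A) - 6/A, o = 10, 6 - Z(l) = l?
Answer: 8778/5 ≈ 1755.6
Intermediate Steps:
Z(l) = 6 - l
j(A) = 6 - A - 6/A (j(A) = (6 - A) - 6/A = 6 - A - 6/A)
(o + j(-10))*(18 - 1*(-48)) = (10 + (6 - 1*(-10) - 6/(-10)))*(18 - 1*(-48)) = (10 + (6 + 10 - 6*(-1/10)))*(18 + 48) = (10 + (6 + 10 + 3/5))*66 = (10 + 83/5)*66 = (133/5)*66 = 8778/5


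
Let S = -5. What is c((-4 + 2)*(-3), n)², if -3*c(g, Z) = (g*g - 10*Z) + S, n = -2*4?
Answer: 1369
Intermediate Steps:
n = -8
c(g, Z) = 5/3 - g²/3 + 10*Z/3 (c(g, Z) = -((g*g - 10*Z) - 5)/3 = -((g² - 10*Z) - 5)/3 = -(-5 + g² - 10*Z)/3 = 5/3 - g²/3 + 10*Z/3)
c((-4 + 2)*(-3), n)² = (5/3 - 9*(-4 + 2)²/3 + (10/3)*(-8))² = (5/3 - (-2*(-3))²/3 - 80/3)² = (5/3 - ⅓*6² - 80/3)² = (5/3 - ⅓*36 - 80/3)² = (5/3 - 12 - 80/3)² = (-37)² = 1369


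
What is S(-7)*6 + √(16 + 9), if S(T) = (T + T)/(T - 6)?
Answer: 149/13 ≈ 11.462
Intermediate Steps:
S(T) = 2*T/(-6 + T) (S(T) = (2*T)/(-6 + T) = 2*T/(-6 + T))
S(-7)*6 + √(16 + 9) = (2*(-7)/(-6 - 7))*6 + √(16 + 9) = (2*(-7)/(-13))*6 + √25 = (2*(-7)*(-1/13))*6 + 5 = (14/13)*6 + 5 = 84/13 + 5 = 149/13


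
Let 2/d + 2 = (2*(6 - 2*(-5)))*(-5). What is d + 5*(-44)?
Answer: -17821/81 ≈ -220.01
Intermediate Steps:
d = -1/81 (d = 2/(-2 + (2*(6 - 2*(-5)))*(-5)) = 2/(-2 + (2*(6 + 10))*(-5)) = 2/(-2 + (2*16)*(-5)) = 2/(-2 + 32*(-5)) = 2/(-2 - 160) = 2/(-162) = 2*(-1/162) = -1/81 ≈ -0.012346)
d + 5*(-44) = -1/81 + 5*(-44) = -1/81 - 220 = -17821/81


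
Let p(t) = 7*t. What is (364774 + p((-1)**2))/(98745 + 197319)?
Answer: 364781/296064 ≈ 1.2321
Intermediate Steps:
(364774 + p((-1)**2))/(98745 + 197319) = (364774 + 7*(-1)**2)/(98745 + 197319) = (364774 + 7*1)/296064 = (364774 + 7)*(1/296064) = 364781*(1/296064) = 364781/296064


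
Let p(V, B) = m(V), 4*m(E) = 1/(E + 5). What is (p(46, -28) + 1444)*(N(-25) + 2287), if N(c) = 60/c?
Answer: 3364953071/1020 ≈ 3.2990e+6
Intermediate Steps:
m(E) = 1/(4*(5 + E)) (m(E) = 1/(4*(E + 5)) = 1/(4*(5 + E)))
p(V, B) = 1/(4*(5 + V))
(p(46, -28) + 1444)*(N(-25) + 2287) = (1/(4*(5 + 46)) + 1444)*(60/(-25) + 2287) = ((¼)/51 + 1444)*(60*(-1/25) + 2287) = ((¼)*(1/51) + 1444)*(-12/5 + 2287) = (1/204 + 1444)*(11423/5) = (294577/204)*(11423/5) = 3364953071/1020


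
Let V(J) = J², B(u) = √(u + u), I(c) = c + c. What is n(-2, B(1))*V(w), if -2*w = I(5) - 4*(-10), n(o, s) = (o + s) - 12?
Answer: -8750 + 625*√2 ≈ -7866.1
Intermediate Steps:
I(c) = 2*c
B(u) = √2*√u (B(u) = √(2*u) = √2*√u)
n(o, s) = -12 + o + s
w = -25 (w = -(2*5 - 4*(-10))/2 = -(10 - 1*(-40))/2 = -(10 + 40)/2 = -½*50 = -25)
n(-2, B(1))*V(w) = (-12 - 2 + √2*√1)*(-25)² = (-12 - 2 + √2*1)*625 = (-12 - 2 + √2)*625 = (-14 + √2)*625 = -8750 + 625*√2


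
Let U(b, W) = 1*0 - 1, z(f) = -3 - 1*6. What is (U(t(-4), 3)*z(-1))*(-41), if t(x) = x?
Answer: -369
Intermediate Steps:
z(f) = -9 (z(f) = -3 - 6 = -9)
U(b, W) = -1 (U(b, W) = 0 - 1 = -1)
(U(t(-4), 3)*z(-1))*(-41) = -1*(-9)*(-41) = 9*(-41) = -369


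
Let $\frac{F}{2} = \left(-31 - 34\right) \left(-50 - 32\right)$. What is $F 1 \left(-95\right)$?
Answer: $-1012700$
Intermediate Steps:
$F = 10660$ ($F = 2 \left(-31 - 34\right) \left(-50 - 32\right) = 2 \left(\left(-65\right) \left(-82\right)\right) = 2 \cdot 5330 = 10660$)
$F 1 \left(-95\right) = 10660 \cdot 1 \left(-95\right) = 10660 \left(-95\right) = -1012700$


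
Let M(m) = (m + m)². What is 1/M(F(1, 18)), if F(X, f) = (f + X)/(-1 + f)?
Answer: 289/1444 ≈ 0.20014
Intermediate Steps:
F(X, f) = (X + f)/(-1 + f)
M(m) = 4*m² (M(m) = (2*m)² = 4*m²)
1/M(F(1, 18)) = 1/(4*((1 + 18)/(-1 + 18))²) = 1/(4*(19/17)²) = 1/(4*(361/289)) = 1/(1444/289) = 289/1444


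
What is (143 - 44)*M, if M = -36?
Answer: -3564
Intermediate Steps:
(143 - 44)*M = (143 - 44)*(-36) = 99*(-36) = -3564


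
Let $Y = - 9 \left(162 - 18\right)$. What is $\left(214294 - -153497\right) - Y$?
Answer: $369087$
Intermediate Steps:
$Y = -1296$ ($Y = - 9 \left(162 - 18\right) = \left(-9\right) 144 = -1296$)
$\left(214294 - -153497\right) - Y = \left(214294 - -153497\right) - -1296 = \left(214294 + 153497\right) + 1296 = 367791 + 1296 = 369087$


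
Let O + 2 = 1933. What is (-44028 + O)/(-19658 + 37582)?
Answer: -42097/17924 ≈ -2.3486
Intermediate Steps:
O = 1931 (O = -2 + 1933 = 1931)
(-44028 + O)/(-19658 + 37582) = (-44028 + 1931)/(-19658 + 37582) = -42097/17924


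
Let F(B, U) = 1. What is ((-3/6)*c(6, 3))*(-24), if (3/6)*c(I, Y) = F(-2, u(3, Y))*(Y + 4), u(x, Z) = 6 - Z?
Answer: 168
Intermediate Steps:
c(I, Y) = 8 + 2*Y (c(I, Y) = 2*(1*(Y + 4)) = 2*(1*(4 + Y)) = 2*(4 + Y) = 8 + 2*Y)
((-3/6)*c(6, 3))*(-24) = ((-3/6)*(8 + 2*3))*(-24) = ((-3*⅙)*(8 + 6))*(-24) = -½*14*(-24) = -7*(-24) = 168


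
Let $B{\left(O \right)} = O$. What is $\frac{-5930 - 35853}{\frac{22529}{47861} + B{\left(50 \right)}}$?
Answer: $- \frac{1999776163}{2415579} \approx -827.87$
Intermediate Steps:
$\frac{-5930 - 35853}{\frac{22529}{47861} + B{\left(50 \right)}} = \frac{-5930 - 35853}{\frac{22529}{47861} + 50} = - \frac{41783}{22529 \cdot \frac{1}{47861} + 50} = - \frac{41783}{\frac{22529}{47861} + 50} = - \frac{41783}{\frac{2415579}{47861}} = \left(-41783\right) \frac{47861}{2415579} = - \frac{1999776163}{2415579}$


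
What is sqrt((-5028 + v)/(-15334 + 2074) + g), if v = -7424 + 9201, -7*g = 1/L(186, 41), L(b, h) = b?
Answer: sqrt(56210159915)/479570 ≈ 0.49437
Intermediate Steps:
g = -1/1302 (g = -1/7/186 = -1/7*1/186 = -1/1302 ≈ -0.00076805)
v = 1777
sqrt((-5028 + v)/(-15334 + 2074) + g) = sqrt((-5028 + 1777)/(-15334 + 2074) - 1/1302) = sqrt(-3251/(-13260) - 1/1302) = sqrt(-3251*(-1/13260) - 1/1302) = sqrt(3251/13260 - 1/1302) = sqrt(234419/959140) = sqrt(56210159915)/479570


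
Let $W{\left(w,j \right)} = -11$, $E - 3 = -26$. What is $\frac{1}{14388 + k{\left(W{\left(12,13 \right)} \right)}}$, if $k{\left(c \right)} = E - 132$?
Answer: $\frac{1}{14233} \approx 7.0259 \cdot 10^{-5}$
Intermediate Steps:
$E = -23$ ($E = 3 - 26 = -23$)
$k{\left(c \right)} = -155$ ($k{\left(c \right)} = -23 - 132 = -155$)
$\frac{1}{14388 + k{\left(W{\left(12,13 \right)} \right)}} = \frac{1}{14388 - 155} = \frac{1}{14233}$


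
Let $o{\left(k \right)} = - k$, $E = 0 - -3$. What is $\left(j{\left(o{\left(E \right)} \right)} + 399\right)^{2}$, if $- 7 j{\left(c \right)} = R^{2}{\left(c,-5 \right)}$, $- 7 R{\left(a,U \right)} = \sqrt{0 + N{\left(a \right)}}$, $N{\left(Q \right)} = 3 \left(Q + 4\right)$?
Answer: $\frac{18729017316}{117649} \approx 1.5919 \cdot 10^{5}$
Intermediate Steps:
$E = 3$ ($E = 0 + 3 = 3$)
$N{\left(Q \right)} = 12 + 3 Q$ ($N{\left(Q \right)} = 3 \left(4 + Q\right) = 12 + 3 Q$)
$R{\left(a,U \right)} = - \frac{\sqrt{12 + 3 a}}{7}$ ($R{\left(a,U \right)} = - \frac{\sqrt{0 + \left(12 + 3 a\right)}}{7} = - \frac{\sqrt{12 + 3 a}}{7}$)
$j{\left(c \right)} = - \frac{12}{343} - \frac{3 c}{343}$ ($j{\left(c \right)} = - \frac{\left(- \frac{\sqrt{12 + 3 c}}{7}\right)^{2}}{7} = - \frac{\frac{12}{49} + \frac{3 c}{49}}{7} = - \frac{12}{343} - \frac{3 c}{343}$)
$\left(j{\left(o{\left(E \right)} \right)} + 399\right)^{2} = \left(\left(- \frac{12}{343} - \frac{3 \left(\left(-1\right) 3\right)}{343}\right) + 399\right)^{2} = \left(\left(- \frac{12}{343} - - \frac{9}{343}\right) + 399\right)^{2} = \left(\left(- \frac{12}{343} + \frac{9}{343}\right) + 399\right)^{2} = \left(- \frac{3}{343} + 399\right)^{2} = \left(\frac{136854}{343}\right)^{2} = \frac{18729017316}{117649}$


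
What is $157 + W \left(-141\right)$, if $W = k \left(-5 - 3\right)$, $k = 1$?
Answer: $1285$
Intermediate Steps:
$W = -8$ ($W = 1 \left(-5 - 3\right) = 1 \left(-8\right) = -8$)
$157 + W \left(-141\right) = 157 - -1128 = 157 + 1128 = 1285$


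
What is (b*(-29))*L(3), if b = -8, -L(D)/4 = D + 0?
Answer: -2784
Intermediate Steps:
L(D) = -4*D (L(D) = -4*(D + 0) = -4*D)
(b*(-29))*L(3) = (-8*(-29))*(-4*3) = 232*(-12) = -2784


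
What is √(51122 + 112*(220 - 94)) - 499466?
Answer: -499466 + 13*√386 ≈ -4.9921e+5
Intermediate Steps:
√(51122 + 112*(220 - 94)) - 499466 = √(51122 + 112*126) - 499466 = √(51122 + 14112) - 499466 = √65234 - 499466 = 13*√386 - 499466 = -499466 + 13*√386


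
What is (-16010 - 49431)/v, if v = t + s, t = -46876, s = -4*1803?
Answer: 65441/54088 ≈ 1.2099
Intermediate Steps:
s = -7212
v = -54088 (v = -46876 - 7212 = -54088)
(-16010 - 49431)/v = (-16010 - 49431)/(-54088) = -65441*(-1/54088) = 65441/54088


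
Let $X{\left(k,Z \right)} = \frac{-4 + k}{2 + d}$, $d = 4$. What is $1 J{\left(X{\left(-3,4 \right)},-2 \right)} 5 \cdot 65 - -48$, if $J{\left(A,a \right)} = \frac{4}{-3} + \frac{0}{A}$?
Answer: $- \frac{1156}{3} \approx -385.33$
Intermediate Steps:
$X{\left(k,Z \right)} = - \frac{2}{3} + \frac{k}{6}$ ($X{\left(k,Z \right)} = \frac{-4 + k}{2 + 4} = \frac{-4 + k}{6} = \left(-4 + k\right) \frac{1}{6} = - \frac{2}{3} + \frac{k}{6}$)
$J{\left(A,a \right)} = - \frac{4}{3}$ ($J{\left(A,a \right)} = 4 \left(- \frac{1}{3}\right) + 0 = - \frac{4}{3} + 0 = - \frac{4}{3}$)
$1 J{\left(X{\left(-3,4 \right)},-2 \right)} 5 \cdot 65 - -48 = 1 \left(- \frac{4}{3}\right) 5 \cdot 65 - -48 = \left(- \frac{4}{3}\right) 5 \cdot 65 + 48 = \left(- \frac{20}{3}\right) 65 + 48 = - \frac{1300}{3} + 48 = - \frac{1156}{3}$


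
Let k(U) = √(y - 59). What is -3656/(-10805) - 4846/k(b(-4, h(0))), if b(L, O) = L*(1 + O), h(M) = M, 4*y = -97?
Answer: 3656/10805 + 9692*I*√37/111 ≈ 0.33836 + 531.12*I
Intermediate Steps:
y = -97/4 (y = (¼)*(-97) = -97/4 ≈ -24.250)
k(U) = 3*I*√37/2 (k(U) = √(-97/4 - 59) = √(-333/4) = 3*I*√37/2)
-3656/(-10805) - 4846/k(b(-4, h(0))) = -3656/(-10805) - 4846*(-2*I*√37/111) = -3656*(-1/10805) - (-9692)*I*√37/111 = 3656/10805 + 9692*I*√37/111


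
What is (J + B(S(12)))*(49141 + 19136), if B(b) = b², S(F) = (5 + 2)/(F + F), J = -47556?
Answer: -623419239113/192 ≈ -3.2470e+9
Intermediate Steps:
S(F) = 7/(2*F) (S(F) = 7/((2*F)) = 7*(1/(2*F)) = 7/(2*F))
(J + B(S(12)))*(49141 + 19136) = (-47556 + ((7/2)/12)²)*(49141 + 19136) = (-47556 + ((7/2)*(1/12))²)*68277 = (-47556 + (7/24)²)*68277 = (-47556 + 49/576)*68277 = -27392207/576*68277 = -623419239113/192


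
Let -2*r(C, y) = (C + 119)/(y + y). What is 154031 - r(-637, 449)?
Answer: 138319579/898 ≈ 1.5403e+5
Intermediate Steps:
r(C, y) = -(119 + C)/(4*y) (r(C, y) = -(C + 119)/(2*(y + y)) = -(119 + C)/(2*(2*y)) = -(119 + C)*1/(2*y)/2 = -(119 + C)/(4*y))
154031 - r(-637, 449) = 154031 - (-119 - 1*(-637))/(4*449) = 154031 - (-119 + 637)/(4*449) = 154031 - 518/(4*449) = 154031 - 1*259/898 = 154031 - 259/898 = 138319579/898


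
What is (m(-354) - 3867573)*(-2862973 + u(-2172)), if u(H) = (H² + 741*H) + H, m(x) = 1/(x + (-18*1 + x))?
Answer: -682272991603013/726 ≈ -9.3977e+11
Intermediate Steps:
m(x) = 1/(-18 + 2*x) (m(x) = 1/(x + (-18 + x)) = 1/(-18 + 2*x))
u(H) = H² + 742*H
(m(-354) - 3867573)*(-2862973 + u(-2172)) = (1/(2*(-9 - 354)) - 3867573)*(-2862973 - 2172*(742 - 2172)) = ((½)/(-363) - 3867573)*(-2862973 - 2172*(-1430)) = ((½)*(-1/363) - 3867573)*(-2862973 + 3105960) = (-1/726 - 3867573)*242987 = -2807857999/726*242987 = -682272991603013/726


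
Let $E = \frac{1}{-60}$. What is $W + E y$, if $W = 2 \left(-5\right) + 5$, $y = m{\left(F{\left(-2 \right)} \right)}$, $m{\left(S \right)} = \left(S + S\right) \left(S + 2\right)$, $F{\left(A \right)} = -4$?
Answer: $- \frac{79}{15} \approx -5.2667$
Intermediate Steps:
$m{\left(S \right)} = 2 S \left(2 + S\right)$
$y = 16$ ($y = 2 \left(-4\right) \left(2 - 4\right) = 2 \left(-4\right) \left(-2\right) = 16$)
$E = - \frac{1}{60} \approx -0.016667$
$W = -5$ ($W = -10 + 5 = -5$)
$W + E y = -5 - \frac{4}{15} = - \frac{79}{15}$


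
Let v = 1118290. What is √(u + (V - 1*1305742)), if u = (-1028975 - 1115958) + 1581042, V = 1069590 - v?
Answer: I*√1918333 ≈ 1385.0*I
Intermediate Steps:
V = -48700 (V = 1069590 - 1*1118290 = 1069590 - 1118290 = -48700)
u = -563891 (u = -2144933 + 1581042 = -563891)
√(u + (V - 1*1305742)) = √(-563891 + (-48700 - 1*1305742)) = √(-563891 + (-48700 - 1305742)) = √(-563891 - 1354442) = √(-1918333) = I*√1918333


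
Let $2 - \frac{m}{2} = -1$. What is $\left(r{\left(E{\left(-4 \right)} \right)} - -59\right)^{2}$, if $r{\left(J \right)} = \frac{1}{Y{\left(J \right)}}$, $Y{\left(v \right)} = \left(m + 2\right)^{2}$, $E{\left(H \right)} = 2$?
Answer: $\frac{14265729}{4096} \approx 3482.8$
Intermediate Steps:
$m = 6$ ($m = 4 - -2 = 4 + 2 = 6$)
$Y{\left(v \right)} = 64$ ($Y{\left(v \right)} = \left(6 + 2\right)^{2} = 8^{2} = 64$)
$r{\left(J \right)} = \frac{1}{64}$
$\left(r{\left(E{\left(-4 \right)} \right)} - -59\right)^{2} = \left(\frac{1}{64} - -59\right)^{2} = \left(\frac{1}{64} + 59\right)^{2} = \left(\frac{3777}{64}\right)^{2} = \frac{14265729}{4096}$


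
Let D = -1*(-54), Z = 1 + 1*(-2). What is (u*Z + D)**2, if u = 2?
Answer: 2704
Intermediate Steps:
Z = -1 (Z = 1 - 2 = -1)
D = 54
(u*Z + D)**2 = (2*(-1) + 54)**2 = (-2 + 54)**2 = 52**2 = 2704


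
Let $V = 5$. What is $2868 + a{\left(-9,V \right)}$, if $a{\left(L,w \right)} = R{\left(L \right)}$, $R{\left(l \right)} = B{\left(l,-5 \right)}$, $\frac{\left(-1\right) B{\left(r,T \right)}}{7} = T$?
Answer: $2903$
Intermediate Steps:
$B{\left(r,T \right)} = - 7 T$
$R{\left(l \right)} = 35$ ($R{\left(l \right)} = \left(-7\right) \left(-5\right) = 35$)
$a{\left(L,w \right)} = 35$
$2868 + a{\left(-9,V \right)} = 2868 + 35 = 2903$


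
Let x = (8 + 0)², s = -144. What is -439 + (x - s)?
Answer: -231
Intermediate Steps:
x = 64 (x = 8² = 64)
-439 + (x - s) = -439 + (64 - 1*(-144)) = -439 + (64 + 144) = -439 + 208 = -231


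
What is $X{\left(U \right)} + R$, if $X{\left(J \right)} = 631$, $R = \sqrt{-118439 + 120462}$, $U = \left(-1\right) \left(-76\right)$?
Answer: $631 + 17 \sqrt{7} \approx 675.98$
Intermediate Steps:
$U = 76$
$R = 17 \sqrt{7}$ ($R = \sqrt{2023} = 17 \sqrt{7} \approx 44.978$)
$X{\left(U \right)} + R = 631 + 17 \sqrt{7}$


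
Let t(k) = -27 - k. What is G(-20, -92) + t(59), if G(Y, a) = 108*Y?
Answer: -2246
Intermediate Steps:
G(-20, -92) + t(59) = 108*(-20) + (-27 - 1*59) = -2160 + (-27 - 59) = -2160 - 86 = -2246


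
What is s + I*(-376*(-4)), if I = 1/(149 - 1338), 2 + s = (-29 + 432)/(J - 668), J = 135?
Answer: -4781/1189 ≈ -4.0210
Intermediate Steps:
s = -113/41 (s = -2 + (-29 + 432)/(135 - 668) = -2 + 403/(-533) = -2 + 403*(-1/533) = -2 - 31/41 = -113/41 ≈ -2.7561)
I = -1/1189 (I = 1/(-1189) = -1/1189 ≈ -0.00084104)
s + I*(-376*(-4)) = -113/41 - (-376)*(-4)/1189 = -113/41 - 1/1189*1504 = -113/41 - 1504/1189 = -4781/1189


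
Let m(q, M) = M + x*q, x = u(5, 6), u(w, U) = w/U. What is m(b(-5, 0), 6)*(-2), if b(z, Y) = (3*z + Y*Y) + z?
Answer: 64/3 ≈ 21.333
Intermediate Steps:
b(z, Y) = Y**2 + 4*z (b(z, Y) = (3*z + Y**2) + z = (Y**2 + 3*z) + z = Y**2 + 4*z)
x = 5/6 ≈ 0.83333
m(q, M) = M + 5*q/6
m(b(-5, 0), 6)*(-2) = (6 + 5*(0**2 + 4*(-5))/6)*(-2) = (6 + 5*(0 - 20)/6)*(-2) = (6 + (5/6)*(-20))*(-2) = (6 - 50/3)*(-2) = -32/3*(-2) = 64/3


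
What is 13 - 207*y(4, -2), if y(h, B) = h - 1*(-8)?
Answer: -2471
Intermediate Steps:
y(h, B) = 8 + h (y(h, B) = h + 8 = 8 + h)
13 - 207*y(4, -2) = 13 - 207*(8 + 4) = 13 - 207*12 = 13 - 2484 = -2471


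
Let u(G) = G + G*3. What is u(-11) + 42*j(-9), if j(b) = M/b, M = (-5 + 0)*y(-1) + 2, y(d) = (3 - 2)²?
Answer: -30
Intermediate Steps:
u(G) = 4*G (u(G) = G + 3*G = 4*G)
y(d) = 1 (y(d) = 1² = 1)
M = -3 (M = (-5 + 0)*1 + 2 = -5*1 + 2 = -5 + 2 = -3)
j(b) = -3/b
u(-11) + 42*j(-9) = 4*(-11) + 42*(-3/(-9)) = -44 + 42*(-3*(-⅑)) = -44 + 42*(⅓) = -44 + 14 = -30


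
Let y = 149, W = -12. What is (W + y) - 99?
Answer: 38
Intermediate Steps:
(W + y) - 99 = (-12 + 149) - 99 = 137 - 99 = 38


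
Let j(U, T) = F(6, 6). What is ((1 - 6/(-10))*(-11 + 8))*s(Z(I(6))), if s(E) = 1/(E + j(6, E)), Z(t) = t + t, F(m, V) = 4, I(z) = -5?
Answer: ⅘ ≈ 0.80000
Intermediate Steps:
j(U, T) = 4
Z(t) = 2*t
s(E) = 1/(4 + E) (s(E) = 1/(E + 4) = 1/(4 + E))
((1 - 6/(-10))*(-11 + 8))*s(Z(I(6))) = ((1 - 6/(-10))*(-11 + 8))/(4 + 2*(-5)) = ((1 - 6*(-⅒))*(-3))/(4 - 10) = ((1 + ⅗)*(-3))/(-6) = ((8/5)*(-3))*(-⅙) = -24/5*(-⅙) = ⅘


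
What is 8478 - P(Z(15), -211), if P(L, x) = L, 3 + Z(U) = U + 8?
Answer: 8458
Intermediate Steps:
Z(U) = 5 + U (Z(U) = -3 + (U + 8) = -3 + (8 + U) = 5 + U)
8478 - P(Z(15), -211) = 8478 - (5 + 15) = 8478 - 1*20 = 8478 - 20 = 8458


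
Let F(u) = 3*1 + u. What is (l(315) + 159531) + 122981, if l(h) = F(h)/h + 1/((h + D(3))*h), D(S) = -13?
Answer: 26875462597/95130 ≈ 2.8251e+5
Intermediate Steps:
F(u) = 3 + u
l(h) = 1/(h*(-13 + h)) + (3 + h)/h (l(h) = (3 + h)/h + 1/((h - 13)*h) = (3 + h)/h + 1/((-13 + h)*h) = (3 + h)/h + 1/(h*(-13 + h)) = 1/(h*(-13 + h)) + (3 + h)/h)
(l(315) + 159531) + 122981 = ((-38 + 315² - 10*315)/(315*(-13 + 315)) + 159531) + 122981 = ((1/315)*(-38 + 99225 - 3150)/302 + 159531) + 122981 = ((1/315)*(1/302)*96037 + 159531) + 122981 = (96037/95130 + 159531) + 122981 = 15176280067/95130 + 122981 = 26875462597/95130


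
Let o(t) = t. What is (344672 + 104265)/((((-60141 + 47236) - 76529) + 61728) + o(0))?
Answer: -448937/27706 ≈ -16.204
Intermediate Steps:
(344672 + 104265)/((((-60141 + 47236) - 76529) + 61728) + o(0)) = (344672 + 104265)/((((-60141 + 47236) - 76529) + 61728) + 0) = 448937/(((-12905 - 76529) + 61728) + 0) = 448937/((-89434 + 61728) + 0) = 448937/(-27706 + 0) = 448937/(-27706) = 448937*(-1/27706) = -448937/27706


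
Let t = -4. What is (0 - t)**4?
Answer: 256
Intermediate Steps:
(0 - t)**4 = (0 - 1*(-4))**4 = (0 + 4)**4 = 4**4 = 256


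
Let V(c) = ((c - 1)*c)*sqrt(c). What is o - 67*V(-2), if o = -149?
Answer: -149 - 402*I*sqrt(2) ≈ -149.0 - 568.51*I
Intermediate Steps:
V(c) = c**(3/2)*(-1 + c) (V(c) = ((-1 + c)*c)*sqrt(c) = (c*(-1 + c))*sqrt(c) = c**(3/2)*(-1 + c))
o - 67*V(-2) = -149 - 67*(-2)**(3/2)*(-1 - 2) = -149 - 67*(-2*I*sqrt(2))*(-3) = -149 - 402*I*sqrt(2)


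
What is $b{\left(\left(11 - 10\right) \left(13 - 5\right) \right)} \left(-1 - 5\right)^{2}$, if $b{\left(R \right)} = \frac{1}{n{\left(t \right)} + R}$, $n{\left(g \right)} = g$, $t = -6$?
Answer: $18$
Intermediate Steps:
$b{\left(R \right)} = \frac{1}{-6 + R}$
$b{\left(\left(11 - 10\right) \left(13 - 5\right) \right)} \left(-1 - 5\right)^{2} = \frac{\left(-1 - 5\right)^{2}}{-6 + \left(11 - 10\right) \left(13 - 5\right)} = \frac{\left(-1 - 5\right)^{2}}{-6 + 1 \cdot 8} = \frac{\left(-6\right)^{2}}{-6 + 8} = \frac{1}{2} \cdot 36 = 18$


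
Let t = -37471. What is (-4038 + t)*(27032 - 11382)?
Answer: -649615850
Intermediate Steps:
(-4038 + t)*(27032 - 11382) = (-4038 - 37471)*(27032 - 11382) = -41509*15650 = -649615850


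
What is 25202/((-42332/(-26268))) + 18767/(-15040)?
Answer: 2488944460199/159168320 ≈ 15637.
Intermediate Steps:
25202/((-42332/(-26268))) + 18767/(-15040) = 25202/((-42332*(-1/26268))) + 18767*(-1/15040) = 25202/(10583/6567) - 18767/15040 = 25202*(6567/10583) - 18767/15040 = 165501534/10583 - 18767/15040 = 2488944460199/159168320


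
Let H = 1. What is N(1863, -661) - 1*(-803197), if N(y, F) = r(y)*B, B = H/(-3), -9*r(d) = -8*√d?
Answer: 803197 - 8*√23/3 ≈ 8.0318e+5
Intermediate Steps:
r(d) = 8*√d/9 (r(d) = -(-8)*√d/9 = 8*√d/9)
B = -⅓ (B = 1/(-3) = 1*(-⅓) = -⅓ ≈ -0.33333)
N(y, F) = -8*√y/27 (N(y, F) = (8*√y/9)*(-⅓) = -8*√y/27)
N(1863, -661) - 1*(-803197) = -8*√23/3 - 1*(-803197) = -8*√23/3 + 803197 = 803197 - 8*√23/3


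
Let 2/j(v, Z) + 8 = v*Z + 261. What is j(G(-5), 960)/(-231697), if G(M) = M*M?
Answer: -2/5619347341 ≈ -3.5591e-10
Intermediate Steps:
G(M) = M**2
j(v, Z) = 2/(253 + Z*v) (j(v, Z) = 2/(-8 + (v*Z + 261)) = 2/(-8 + (Z*v + 261)) = 2/(-8 + (261 + Z*v)) = 2/(253 + Z*v))
j(G(-5), 960)/(-231697) = (2/(253 + 960*(-5)**2))/(-231697) = (2/(253 + 960*25))*(-1/231697) = (2/(253 + 24000))*(-1/231697) = (2/24253)*(-1/231697) = -2/5619347341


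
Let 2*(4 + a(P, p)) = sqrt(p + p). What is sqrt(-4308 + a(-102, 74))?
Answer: sqrt(-4312 + sqrt(37)) ≈ 65.62*I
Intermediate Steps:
a(P, p) = -4 + sqrt(2)*sqrt(p)/2 (a(P, p) = -4 + sqrt(p + p)/2 = -4 + sqrt(2*p)/2 = -4 + (sqrt(2)*sqrt(p))/2 = -4 + sqrt(2)*sqrt(p)/2)
sqrt(-4308 + a(-102, 74)) = sqrt(-4308 + (-4 + sqrt(2)*sqrt(74)/2)) = sqrt(-4308 + (-4 + sqrt(37))) = sqrt(-4312 + sqrt(37))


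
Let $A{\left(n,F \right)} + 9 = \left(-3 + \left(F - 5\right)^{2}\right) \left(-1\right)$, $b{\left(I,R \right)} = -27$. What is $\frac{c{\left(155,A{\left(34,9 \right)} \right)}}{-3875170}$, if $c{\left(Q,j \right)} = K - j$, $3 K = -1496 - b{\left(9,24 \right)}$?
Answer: $\frac{1403}{11625510} \approx 0.00012068$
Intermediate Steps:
$K = - \frac{1469}{3}$ ($K = \frac{-1496 - -27}{3} = \frac{-1496 + 27}{3} = \frac{1}{3} \left(-1469\right) = - \frac{1469}{3} \approx -489.67$)
$A{\left(n,F \right)} = -6 - \left(-5 + F\right)^{2}$ ($A{\left(n,F \right)} = -9 + \left(-3 + \left(F - 5\right)^{2}\right) \left(-1\right) = -9 + \left(-3 + \left(-5 + F\right)^{2}\right) \left(-1\right) = -9 - \left(-3 + \left(-5 + F\right)^{2}\right) = -6 - \left(-5 + F\right)^{2}$)
$c{\left(Q,j \right)} = - \frac{1469}{3} - j$
$\frac{c{\left(155,A{\left(34,9 \right)} \right)}}{-3875170} = \frac{- \frac{1469}{3} - \left(-6 - \left(-5 + 9\right)^{2}\right)}{-3875170} = \left(- \frac{1469}{3} - \left(-6 - 4^{2}\right)\right) \left(- \frac{1}{3875170}\right) = \left(- \frac{1469}{3} - \left(-6 - 16\right)\right) \left(- \frac{1}{3875170}\right) = \left(- \frac{1469}{3} - -22\right) \left(- \frac{1}{3875170}\right) = \left(- \frac{1469}{3} + 22\right) \left(- \frac{1}{3875170}\right) = \left(- \frac{1403}{3}\right) \left(- \frac{1}{3875170}\right) = \frac{1403}{11625510}$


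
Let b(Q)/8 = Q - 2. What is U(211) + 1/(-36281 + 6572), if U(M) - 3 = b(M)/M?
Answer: 68479034/6268599 ≈ 10.924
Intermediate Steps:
b(Q) = -16 + 8*Q (b(Q) = 8*(Q - 2) = 8*(-2 + Q) = -16 + 8*Q)
U(M) = 3 + (-16 + 8*M)/M
U(211) + 1/(-36281 + 6572) = (11 - 16/211) + 1/(-36281 + 6572) = (11 - 16*1/211) + 1/(-29709) = (11 - 16/211) - 1/29709 = 2305/211 - 1/29709 = 68479034/6268599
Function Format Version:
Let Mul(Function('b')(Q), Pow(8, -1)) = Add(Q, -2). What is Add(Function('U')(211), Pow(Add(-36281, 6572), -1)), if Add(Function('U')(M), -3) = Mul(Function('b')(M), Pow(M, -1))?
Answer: Rational(68479034, 6268599) ≈ 10.924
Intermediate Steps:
Function('b')(Q) = Add(-16, Mul(8, Q)) (Function('b')(Q) = Mul(8, Add(Q, -2)) = Mul(8, Add(-2, Q)) = Add(-16, Mul(8, Q)))
Function('U')(M) = Add(3, Mul(Pow(M, -1), Add(-16, Mul(8, M)))) (Function('U')(M) = Add(3, Mul(Add(-16, Mul(8, M)), Pow(M, -1))) = Add(3, Mul(Pow(M, -1), Add(-16, Mul(8, M)))))
Add(Function('U')(211), Pow(Add(-36281, 6572), -1)) = Add(Add(11, Mul(-16, Pow(211, -1))), Pow(Add(-36281, 6572), -1)) = Add(Add(11, Mul(-16, Rational(1, 211))), Pow(-29709, -1)) = Add(Add(11, Rational(-16, 211)), Rational(-1, 29709)) = Add(Rational(2305, 211), Rational(-1, 29709)) = Rational(68479034, 6268599)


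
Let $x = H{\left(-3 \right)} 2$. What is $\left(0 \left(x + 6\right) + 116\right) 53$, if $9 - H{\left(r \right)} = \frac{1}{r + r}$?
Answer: $6148$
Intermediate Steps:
$H{\left(r \right)} = 9 - \frac{1}{2 r}$ ($H{\left(r \right)} = 9 - \frac{1}{r + r} = 9 - \frac{1}{2 r}$)
$x = \frac{55}{3}$ ($x = \left(9 - \frac{1}{2 \left(-3\right)}\right) 2 = \left(9 - - \frac{1}{6}\right) 2 = \left(9 + \frac{1}{6}\right) 2 = \frac{55}{6} \cdot 2 = \frac{55}{3} \approx 18.333$)
$\left(0 \left(x + 6\right) + 116\right) 53 = \left(0 \left(\frac{55}{3} + 6\right) + 116\right) 53 = \left(0 \cdot \frac{73}{3} + 116\right) 53 = \left(0 + 116\right) 53 = 116 \cdot 53 = 6148$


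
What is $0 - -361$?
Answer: $361$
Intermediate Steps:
$0 - -361 = 0 + 361 = 361$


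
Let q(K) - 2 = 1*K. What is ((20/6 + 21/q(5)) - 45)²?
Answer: 13456/9 ≈ 1495.1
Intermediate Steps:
q(K) = 2 + K (q(K) = 2 + 1*K = 2 + K)
((20/6 + 21/q(5)) - 45)² = ((20/6 + 21/(2 + 5)) - 45)² = ((20*(⅙) + 21/7) - 45)² = ((10/3 + 21*(⅐)) - 45)² = ((10/3 + 3) - 45)² = (19/3 - 45)² = (-116/3)² = 13456/9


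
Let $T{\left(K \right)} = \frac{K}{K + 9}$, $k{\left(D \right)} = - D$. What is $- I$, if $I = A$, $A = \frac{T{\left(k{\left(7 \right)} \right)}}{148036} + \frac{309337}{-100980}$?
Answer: $\frac{192409099}{62809560} \approx 3.0634$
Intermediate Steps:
$T{\left(K \right)} = \frac{K}{9 + K}$
$A = - \frac{192409099}{62809560}$ ($A = \frac{\left(-1\right) 7 \frac{1}{9 - 7}}{148036} + \frac{309337}{-100980} = - \frac{7}{9 - 7} \cdot \frac{1}{148036} + 309337 \left(- \frac{1}{100980}\right) = - \frac{7}{2} \cdot \frac{1}{148036} - \frac{309337}{100980} = \left(-7\right) \frac{1}{2} \cdot \frac{1}{148036} - \frac{309337}{100980} = \left(- \frac{7}{2}\right) \frac{1}{148036} - \frac{309337}{100980} = - \frac{1}{42296} - \frac{309337}{100980} = - \frac{192409099}{62809560} \approx -3.0634$)
$I = - \frac{192409099}{62809560} \approx -3.0634$
$- I = \left(-1\right) \left(- \frac{192409099}{62809560}\right) = \frac{192409099}{62809560}$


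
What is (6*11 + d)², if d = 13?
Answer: 6241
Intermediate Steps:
(6*11 + d)² = (6*11 + 13)² = (66 + 13)² = 79² = 6241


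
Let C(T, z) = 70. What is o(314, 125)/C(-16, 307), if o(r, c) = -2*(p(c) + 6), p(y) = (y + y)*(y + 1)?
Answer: -31506/35 ≈ -900.17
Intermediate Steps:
p(y) = 2*y*(1 + y) (p(y) = (2*y)*(1 + y) = 2*y*(1 + y))
o(r, c) = -12 - 4*c*(1 + c) (o(r, c) = -2*(2*c*(1 + c) + 6) = -2*(6 + 2*c*(1 + c)) = -12 - 4*c*(1 + c))
o(314, 125)/C(-16, 307) = (-12 - 4*125*(1 + 125))/70 = (-12 - 4*125*126)*(1/70) = (-12 - 63000)*(1/70) = -63012*1/70 = -31506/35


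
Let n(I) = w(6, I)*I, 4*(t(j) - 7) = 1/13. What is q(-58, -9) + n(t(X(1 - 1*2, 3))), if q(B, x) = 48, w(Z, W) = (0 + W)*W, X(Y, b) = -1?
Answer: 55376309/140608 ≈ 393.83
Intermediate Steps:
w(Z, W) = W**2 (w(Z, W) = W*W = W**2)
t(j) = 365/52 (t(j) = 7 + (1/13)/4 = 7 + (1*(1/13))/4 = 7 + (1/4)*(1/13) = 7 + 1/52 = 365/52)
n(I) = I**3 (n(I) = I**2*I = I**3)
q(-58, -9) + n(t(X(1 - 1*2, 3))) = 48 + (365/52)**3 = 48 + 48627125/140608 = 55376309/140608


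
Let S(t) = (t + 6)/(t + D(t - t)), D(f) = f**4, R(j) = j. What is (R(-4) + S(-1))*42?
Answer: -378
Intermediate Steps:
S(t) = (6 + t)/t (S(t) = (t + 6)/(t + (t - t)**4) = (6 + t)/(t + 0**4) = (6 + t)/(t + 0) = (6 + t)/t)
(R(-4) + S(-1))*42 = (-4 + (6 - 1)/(-1))*42 = (-4 - 1*5)*42 = (-4 - 5)*42 = -9*42 = -378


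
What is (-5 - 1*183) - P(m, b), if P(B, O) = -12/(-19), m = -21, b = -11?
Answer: -3584/19 ≈ -188.63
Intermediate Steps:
P(B, O) = 12/19 (P(B, O) = -12*(-1/19) = 12/19)
(-5 - 1*183) - P(m, b) = (-5 - 1*183) - 1*12/19 = (-5 - 183) - 12/19 = -188 - 12/19 = -3584/19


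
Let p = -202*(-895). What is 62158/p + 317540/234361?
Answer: 35987733819/21185062595 ≈ 1.6987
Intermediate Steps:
p = 180790
62158/p + 317540/234361 = 62158/180790 + 317540/234361 = 62158*(1/180790) + 317540*(1/234361) = 31079/90395 + 317540/234361 = 35987733819/21185062595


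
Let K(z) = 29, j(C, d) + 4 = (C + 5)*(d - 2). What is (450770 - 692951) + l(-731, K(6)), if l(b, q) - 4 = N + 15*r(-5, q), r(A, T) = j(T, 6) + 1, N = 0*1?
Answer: -240182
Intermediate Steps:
N = 0
j(C, d) = -4 + (-2 + d)*(5 + C) (j(C, d) = -4 + (C + 5)*(d - 2) = -4 + (5 + C)*(-2 + d) = -4 + (-2 + d)*(5 + C))
r(A, T) = 17 + 4*T (r(A, T) = (-14 - 2*T + 5*6 + T*6) + 1 = (-14 - 2*T + 30 + 6*T) + 1 = (16 + 4*T) + 1 = 17 + 4*T)
l(b, q) = 259 + 60*q (l(b, q) = 4 + (0 + 15*(17 + 4*q)) = 4 + (0 + (255 + 60*q)) = 4 + (255 + 60*q) = 259 + 60*q)
(450770 - 692951) + l(-731, K(6)) = (450770 - 692951) + (259 + 60*29) = -242181 + (259 + 1740) = -242181 + 1999 = -240182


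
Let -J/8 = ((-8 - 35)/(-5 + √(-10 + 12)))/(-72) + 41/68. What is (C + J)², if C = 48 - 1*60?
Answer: 342948659/1375929 - 4777042*√2/728433 ≈ 239.97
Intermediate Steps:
C = -12 (C = 48 - 60 = -12)
J = -82/17 - 43/(9*(-5 + √2)) (J = -8*(((-8 - 35)/(-5 + √(-10 + 12)))/(-72) + 41/68) = -8*(-43/(-5 + √2)*(-1/72) + 41*(1/68)) = -8*(43/(72*(-5 + √2)) + 41/68) = -8*(41/68 + 43/(72*(-5 + √2))) = -82/17 - 43/(9*(-5 + √2)) ≈ -3.4911)
(C + J)² = (-12 + (-13319/3519 + 43*√2/207))² = (-55547/3519 + 43*√2/207)²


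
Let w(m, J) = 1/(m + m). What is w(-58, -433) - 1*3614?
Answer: -419225/116 ≈ -3614.0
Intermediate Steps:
w(m, J) = 1/(2*m)
w(-58, -433) - 1*3614 = (½)/(-58) - 1*3614 = (½)*(-1/58) - 3614 = -1/116 - 3614 = -419225/116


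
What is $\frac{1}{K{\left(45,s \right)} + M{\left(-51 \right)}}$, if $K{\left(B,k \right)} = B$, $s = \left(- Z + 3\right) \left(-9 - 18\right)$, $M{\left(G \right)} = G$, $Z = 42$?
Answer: $- \frac{1}{6} \approx -0.16667$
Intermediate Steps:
$s = 1053$ ($s = \left(\left(-1\right) 42 + 3\right) \left(-9 - 18\right) = \left(-42 + 3\right) \left(-27\right) = \left(-39\right) \left(-27\right) = 1053$)
$\frac{1}{K{\left(45,s \right)} + M{\left(-51 \right)}} = \frac{1}{45 - 51} = \frac{1}{-6} = - \frac{1}{6}$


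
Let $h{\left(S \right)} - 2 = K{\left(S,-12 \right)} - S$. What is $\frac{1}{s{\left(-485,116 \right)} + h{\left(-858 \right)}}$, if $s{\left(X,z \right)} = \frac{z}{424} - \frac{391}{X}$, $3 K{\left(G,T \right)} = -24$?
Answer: $\frac{51410}{43856831} \approx 0.0011722$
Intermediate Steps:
$K{\left(G,T \right)} = -8$ ($K{\left(G,T \right)} = \frac{1}{3} \left(-24\right) = -8$)
$s{\left(X,z \right)} = - \frac{391}{X} + \frac{z}{424}$ ($s{\left(X,z \right)} = z \frac{1}{424} - \frac{391}{X} = \frac{z}{424} - \frac{391}{X} = - \frac{391}{X} + \frac{z}{424}$)
$h{\left(S \right)} = -6 - S$ ($h{\left(S \right)} = 2 - \left(8 + S\right) = -6 - S$)
$\frac{1}{s{\left(-485,116 \right)} + h{\left(-858 \right)}} = \frac{1}{\left(- \frac{391}{-485} + \frac{1}{424} \cdot 116\right) - -852} = \frac{1}{\left(\left(-391\right) \left(- \frac{1}{485}\right) + \frac{29}{106}\right) + \left(-6 + 858\right)} = \frac{1}{\left(\frac{391}{485} + \frac{29}{106}\right) + 852} = \frac{1}{\frac{55511}{51410} + 852} = \frac{1}{\frac{43856831}{51410}} = \frac{51410}{43856831}$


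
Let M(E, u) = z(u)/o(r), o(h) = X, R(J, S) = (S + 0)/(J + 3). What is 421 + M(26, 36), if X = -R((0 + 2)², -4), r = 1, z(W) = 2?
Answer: 849/2 ≈ 424.50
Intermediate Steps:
R(J, S) = S/(3 + J)
X = 4/7 (X = -(-4)/(3 + (0 + 2)²) = -(-4)/(3 + 2²) = -(-4)/(3 + 4) = -(-4)/7 = -1*(-4/7) = 4/7 ≈ 0.57143)
o(h) = 4/7
M(E, u) = 7/2 (M(E, u) = 2/(4/7) = 2*(7/4) = 7/2)
421 + M(26, 36) = 421 + 7/2 = 849/2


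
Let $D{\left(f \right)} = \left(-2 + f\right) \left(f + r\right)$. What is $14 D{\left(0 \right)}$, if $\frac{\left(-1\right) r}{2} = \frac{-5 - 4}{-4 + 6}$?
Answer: $-252$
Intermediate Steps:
$r = 9$ ($r = - 2 \frac{-5 - 4}{-4 + 6} = - 2 \left(- \frac{9}{2}\right) = - 2 \left(\left(-9\right) \frac{1}{2}\right) = \left(-2\right) \left(- \frac{9}{2}\right) = 9$)
$D{\left(f \right)} = \left(-2 + f\right) \left(9 + f\right)$ ($D{\left(f \right)} = \left(-2 + f\right) \left(f + 9\right) = \left(-2 + f\right) \left(9 + f\right)$)
$14 D{\left(0 \right)} = 14 \left(-18 + 0^{2} + 7 \cdot 0\right) = 14 \left(-18 + 0 + 0\right) = 14 \left(-18\right) = -252$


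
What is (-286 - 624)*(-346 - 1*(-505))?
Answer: -144690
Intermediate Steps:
(-286 - 624)*(-346 - 1*(-505)) = -910*(-346 + 505) = -910*159 = -144690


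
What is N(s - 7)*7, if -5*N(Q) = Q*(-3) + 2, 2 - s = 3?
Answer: -182/5 ≈ -36.400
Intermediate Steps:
s = -1 (s = 2 - 1*3 = 2 - 3 = -1)
N(Q) = -2/5 + 3*Q/5 (N(Q) = -(Q*(-3) + 2)/5 = -(-3*Q + 2)/5 = -(2 - 3*Q)/5 = -2/5 + 3*Q/5)
N(s - 7)*7 = (-2/5 + 3*(-1 - 7)/5)*7 = (-2/5 + (3/5)*(-8))*7 = (-2/5 - 24/5)*7 = -26/5*7 = -182/5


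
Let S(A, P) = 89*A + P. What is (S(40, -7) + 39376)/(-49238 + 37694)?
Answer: -42929/11544 ≈ -3.7187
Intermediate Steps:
S(A, P) = P + 89*A
(S(40, -7) + 39376)/(-49238 + 37694) = ((-7 + 89*40) + 39376)/(-49238 + 37694) = ((-7 + 3560) + 39376)/(-11544) = (3553 + 39376)*(-1/11544) = 42929*(-1/11544) = -42929/11544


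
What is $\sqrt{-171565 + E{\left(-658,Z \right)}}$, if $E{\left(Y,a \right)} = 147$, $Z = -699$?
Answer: $i \sqrt{171418} \approx 414.03 i$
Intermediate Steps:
$\sqrt{-171565 + E{\left(-658,Z \right)}} = \sqrt{-171565 + 147} = \sqrt{-171418} = i \sqrt{171418}$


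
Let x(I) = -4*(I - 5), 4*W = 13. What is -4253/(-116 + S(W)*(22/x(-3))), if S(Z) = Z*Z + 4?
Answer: 1088768/27133 ≈ 40.127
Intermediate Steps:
W = 13/4 (W = (1/4)*13 = 13/4 ≈ 3.2500)
x(I) = 20 - 4*I (x(I) = -4*(-5 + I) = 20 - 4*I)
S(Z) = 4 + Z**2 (S(Z) = Z**2 + 4 = 4 + Z**2)
-4253/(-116 + S(W)*(22/x(-3))) = -4253/(-116 + (4 + (13/4)**2)*(22/(20 - 4*(-3)))) = -4253/(-116 + (4 + 169/16)*(22/(20 + 12))) = -4253/(-116 + 233*(22/32)/16) = -4253/(-116 + 233*(22*(1/32))/16) = -4253/(-116 + (233/16)*(11/16)) = -4253/(-116 + 2563/256) = -4253/(-27133/256) = -4253*(-256/27133) = 1088768/27133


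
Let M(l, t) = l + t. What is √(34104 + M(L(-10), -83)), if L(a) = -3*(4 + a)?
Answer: √34039 ≈ 184.50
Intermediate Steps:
L(a) = -12 - 3*a
√(34104 + M(L(-10), -83)) = √(34104 + ((-12 - 3*(-10)) - 83)) = √(34104 + ((-12 + 30) - 83)) = √(34104 + (18 - 83)) = √(34104 - 65) = √34039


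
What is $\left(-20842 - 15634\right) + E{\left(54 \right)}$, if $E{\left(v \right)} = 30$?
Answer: $-36446$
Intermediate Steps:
$\left(-20842 - 15634\right) + E{\left(54 \right)} = \left(-20842 - 15634\right) + 30 = -36476 + 30 = -36446$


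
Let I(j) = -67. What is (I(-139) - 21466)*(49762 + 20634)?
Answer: -1515837068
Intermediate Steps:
(I(-139) - 21466)*(49762 + 20634) = (-67 - 21466)*(49762 + 20634) = -21533*70396 = -1515837068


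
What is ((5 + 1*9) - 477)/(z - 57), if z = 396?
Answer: -463/339 ≈ -1.3658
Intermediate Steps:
((5 + 1*9) - 477)/(z - 57) = ((5 + 1*9) - 477)/(396 - 57) = ((5 + 9) - 477)/339 = (14 - 477)*(1/339) = -463*1/339 = -463/339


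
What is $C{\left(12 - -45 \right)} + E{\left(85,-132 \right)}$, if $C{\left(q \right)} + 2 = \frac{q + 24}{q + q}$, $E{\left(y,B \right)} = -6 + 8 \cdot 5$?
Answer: $\frac{1243}{38} \approx 32.711$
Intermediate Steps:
$E{\left(y,B \right)} = 34$ ($E{\left(y,B \right)} = -6 + 40 = 34$)
$C{\left(q \right)} = -2 + \frac{24 + q}{2 q}$ ($C{\left(q \right)} = -2 + \frac{q + 24}{q + q} = -2 + \frac{24 + q}{2 q}$)
$C{\left(12 - -45 \right)} + E{\left(85,-132 \right)} = \left(- \frac{3}{2} + \frac{12}{12 - -45}\right) + 34 = \left(- \frac{3}{2} + \frac{12}{12 + 45}\right) + 34 = \left(- \frac{3}{2} + \frac{12}{57}\right) + 34 = \left(- \frac{3}{2} + 12 \cdot \frac{1}{57}\right) + 34 = \left(- \frac{3}{2} + \frac{4}{19}\right) + 34 = - \frac{49}{38} + 34 = \frac{1243}{38}$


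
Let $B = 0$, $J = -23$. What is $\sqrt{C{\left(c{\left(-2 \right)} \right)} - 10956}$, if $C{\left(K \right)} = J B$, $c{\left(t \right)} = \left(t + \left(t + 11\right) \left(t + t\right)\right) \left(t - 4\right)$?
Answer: $2 i \sqrt{2739} \approx 104.67 i$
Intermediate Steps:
$c{\left(t \right)} = \left(-4 + t\right) \left(t + 2 t \left(11 + t\right)\right)$ ($c{\left(t \right)} = \left(t + \left(11 + t\right) 2 t\right) \left(-4 + t\right) = \left(t + 2 t \left(11 + t\right)\right) \left(-4 + t\right) = \left(-4 + t\right) \left(t + 2 t \left(11 + t\right)\right)$)
$C{\left(K \right)} = 0$ ($C{\left(K \right)} = \left(-23\right) 0 = 0$)
$\sqrt{C{\left(c{\left(-2 \right)} \right)} - 10956} = \sqrt{0 - 10956} = \sqrt{-10956} = 2 i \sqrt{2739}$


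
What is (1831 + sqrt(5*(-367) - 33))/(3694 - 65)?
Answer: 1831/3629 + 2*I*sqrt(467)/3629 ≈ 0.50455 + 0.01191*I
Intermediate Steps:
(1831 + sqrt(5*(-367) - 33))/(3694 - 65) = (1831 + sqrt(-1835 - 33))/3629 = (1831 + sqrt(-1868))*(1/3629) = (1831 + 2*I*sqrt(467))*(1/3629) = 1831/3629 + 2*I*sqrt(467)/3629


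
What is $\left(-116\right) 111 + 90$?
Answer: $-12786$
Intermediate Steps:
$\left(-116\right) 111 + 90 = -12876 + 90 = -12786$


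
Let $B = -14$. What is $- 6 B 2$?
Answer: $168$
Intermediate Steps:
$- 6 B 2 = \left(-6\right) \left(-14\right) 2 = 84 \cdot 2 = 168$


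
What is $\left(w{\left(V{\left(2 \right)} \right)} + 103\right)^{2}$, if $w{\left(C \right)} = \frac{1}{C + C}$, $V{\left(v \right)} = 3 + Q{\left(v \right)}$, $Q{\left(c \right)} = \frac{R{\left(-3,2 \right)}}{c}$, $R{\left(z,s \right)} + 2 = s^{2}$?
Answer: $\frac{680625}{64} \approx 10635.0$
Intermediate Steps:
$R{\left(z,s \right)} = -2 + s^{2}$
$Q{\left(c \right)} = \frac{2}{c}$ ($Q{\left(c \right)} = \frac{-2 + 2^{2}}{c} = \frac{-2 + 4}{c} = \frac{2}{c}$)
$V{\left(v \right)} = 3 + \frac{2}{v}$
$w{\left(C \right)} = \frac{1}{2 C}$
$\left(w{\left(V{\left(2 \right)} \right)} + 103\right)^{2} = \left(\frac{1}{2 \left(3 + \frac{2}{2}\right)} + 103\right)^{2} = \left(\frac{1}{2 \left(3 + 2 \cdot \frac{1}{2}\right)} + 103\right)^{2} = \left(\frac{1}{2 \left(3 + 1\right)} + 103\right)^{2} = \left(\frac{1}{2 \cdot 4} + 103\right)^{2} = \left(\frac{1}{2} \cdot \frac{1}{4} + 103\right)^{2} = \left(\frac{1}{8} + 103\right)^{2} = \left(\frac{825}{8}\right)^{2} = \frac{680625}{64}$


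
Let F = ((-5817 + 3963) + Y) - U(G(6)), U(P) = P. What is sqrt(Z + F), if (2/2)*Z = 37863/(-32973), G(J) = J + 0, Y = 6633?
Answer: sqrt(576449615202)/10991 ≈ 69.079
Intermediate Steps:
G(J) = J
Z = -12621/10991 (Z = 37863/(-32973) = 37863*(-1/32973) = -12621/10991 ≈ -1.1483)
F = 4773 (F = ((-5817 + 3963) + 6633) - 1*6 = (-1854 + 6633) - 6 = 4779 - 6 = 4773)
sqrt(Z + F) = sqrt(-12621/10991 + 4773) = sqrt(52447422/10991) = sqrt(576449615202)/10991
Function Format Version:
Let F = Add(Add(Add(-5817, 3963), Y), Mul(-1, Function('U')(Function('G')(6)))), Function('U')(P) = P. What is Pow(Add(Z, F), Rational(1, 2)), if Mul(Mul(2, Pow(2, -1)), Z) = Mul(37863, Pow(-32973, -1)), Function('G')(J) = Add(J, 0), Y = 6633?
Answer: Mul(Rational(1, 10991), Pow(576449615202, Rational(1, 2))) ≈ 69.079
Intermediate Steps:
Function('G')(J) = J
Z = Rational(-12621, 10991) (Z = Mul(37863, Pow(-32973, -1)) = Mul(37863, Rational(-1, 32973)) = Rational(-12621, 10991) ≈ -1.1483)
F = 4773 (F = Add(Add(Add(-5817, 3963), 6633), Mul(-1, 6)) = Add(Add(-1854, 6633), -6) = Add(4779, -6) = 4773)
Pow(Add(Z, F), Rational(1, 2)) = Pow(Add(Rational(-12621, 10991), 4773), Rational(1, 2)) = Pow(Rational(52447422, 10991), Rational(1, 2)) = Mul(Rational(1, 10991), Pow(576449615202, Rational(1, 2)))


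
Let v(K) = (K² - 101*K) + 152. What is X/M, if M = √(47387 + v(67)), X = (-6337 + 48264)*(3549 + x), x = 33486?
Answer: 517588815*√5029/5029 ≈ 7.2987e+6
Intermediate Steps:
v(K) = 152 + K² - 101*K
X = 1552766445 (X = (-6337 + 48264)*(3549 + 33486) = 41927*37035 = 1552766445)
M = 3*√5029 (M = √(47387 + (152 + 67² - 101*67)) = √(47387 + (152 + 4489 - 6767)) = √(47387 - 2126) = √45261 = 3*√5029 ≈ 212.75)
X/M = 1552766445/((3*√5029)) = 1552766445*(√5029/15087) = 517588815*√5029/5029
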